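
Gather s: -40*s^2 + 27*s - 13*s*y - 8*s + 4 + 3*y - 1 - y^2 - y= -40*s^2 + s*(19 - 13*y) - y^2 + 2*y + 3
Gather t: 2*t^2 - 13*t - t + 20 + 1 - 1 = 2*t^2 - 14*t + 20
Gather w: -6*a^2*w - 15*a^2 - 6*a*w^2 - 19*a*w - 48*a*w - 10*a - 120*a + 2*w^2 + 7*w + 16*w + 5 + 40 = -15*a^2 - 130*a + w^2*(2 - 6*a) + w*(-6*a^2 - 67*a + 23) + 45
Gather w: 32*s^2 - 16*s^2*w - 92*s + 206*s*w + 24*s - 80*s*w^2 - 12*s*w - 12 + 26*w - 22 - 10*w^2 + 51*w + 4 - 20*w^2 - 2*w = 32*s^2 - 68*s + w^2*(-80*s - 30) + w*(-16*s^2 + 194*s + 75) - 30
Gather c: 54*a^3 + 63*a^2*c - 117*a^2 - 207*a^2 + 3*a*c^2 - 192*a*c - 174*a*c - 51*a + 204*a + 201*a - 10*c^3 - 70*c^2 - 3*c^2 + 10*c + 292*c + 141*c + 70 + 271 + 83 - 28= 54*a^3 - 324*a^2 + 354*a - 10*c^3 + c^2*(3*a - 73) + c*(63*a^2 - 366*a + 443) + 396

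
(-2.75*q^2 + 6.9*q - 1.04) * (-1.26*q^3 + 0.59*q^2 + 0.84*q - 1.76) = 3.465*q^5 - 10.3165*q^4 + 3.0714*q^3 + 10.0224*q^2 - 13.0176*q + 1.8304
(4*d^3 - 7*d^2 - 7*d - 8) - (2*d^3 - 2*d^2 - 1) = 2*d^3 - 5*d^2 - 7*d - 7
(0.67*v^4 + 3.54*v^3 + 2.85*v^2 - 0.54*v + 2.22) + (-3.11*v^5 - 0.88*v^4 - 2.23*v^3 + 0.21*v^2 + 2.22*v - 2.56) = -3.11*v^5 - 0.21*v^4 + 1.31*v^3 + 3.06*v^2 + 1.68*v - 0.34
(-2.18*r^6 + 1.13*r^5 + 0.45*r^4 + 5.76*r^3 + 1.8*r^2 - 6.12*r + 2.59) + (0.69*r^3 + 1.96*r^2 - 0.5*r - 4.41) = -2.18*r^6 + 1.13*r^5 + 0.45*r^4 + 6.45*r^3 + 3.76*r^2 - 6.62*r - 1.82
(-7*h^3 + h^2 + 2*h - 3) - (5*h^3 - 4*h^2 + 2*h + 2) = -12*h^3 + 5*h^2 - 5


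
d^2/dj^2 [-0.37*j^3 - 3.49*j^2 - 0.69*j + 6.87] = -2.22*j - 6.98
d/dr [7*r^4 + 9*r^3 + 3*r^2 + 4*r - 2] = 28*r^3 + 27*r^2 + 6*r + 4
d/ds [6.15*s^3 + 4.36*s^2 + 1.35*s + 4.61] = 18.45*s^2 + 8.72*s + 1.35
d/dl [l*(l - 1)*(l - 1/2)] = 3*l^2 - 3*l + 1/2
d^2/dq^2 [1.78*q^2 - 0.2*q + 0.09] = 3.56000000000000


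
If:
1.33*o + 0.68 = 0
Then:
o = -0.51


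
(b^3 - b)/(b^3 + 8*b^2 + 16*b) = (b^2 - 1)/(b^2 + 8*b + 16)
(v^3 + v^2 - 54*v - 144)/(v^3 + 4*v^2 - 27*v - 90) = (v - 8)/(v - 5)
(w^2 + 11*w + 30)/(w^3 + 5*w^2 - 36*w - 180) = 1/(w - 6)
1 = 1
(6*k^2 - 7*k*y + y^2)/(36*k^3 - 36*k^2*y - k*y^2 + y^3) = 1/(6*k + y)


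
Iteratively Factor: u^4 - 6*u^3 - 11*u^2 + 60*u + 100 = (u + 2)*(u^3 - 8*u^2 + 5*u + 50) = (u - 5)*(u + 2)*(u^2 - 3*u - 10) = (u - 5)*(u + 2)^2*(u - 5)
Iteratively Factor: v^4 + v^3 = (v + 1)*(v^3) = v*(v + 1)*(v^2) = v^2*(v + 1)*(v)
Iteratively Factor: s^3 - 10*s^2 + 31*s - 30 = (s - 5)*(s^2 - 5*s + 6) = (s - 5)*(s - 2)*(s - 3)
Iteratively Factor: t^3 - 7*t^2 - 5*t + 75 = (t - 5)*(t^2 - 2*t - 15) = (t - 5)*(t + 3)*(t - 5)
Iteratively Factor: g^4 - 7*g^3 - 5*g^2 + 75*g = (g + 3)*(g^3 - 10*g^2 + 25*g) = g*(g + 3)*(g^2 - 10*g + 25) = g*(g - 5)*(g + 3)*(g - 5)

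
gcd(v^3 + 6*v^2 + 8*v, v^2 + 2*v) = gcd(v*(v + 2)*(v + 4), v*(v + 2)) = v^2 + 2*v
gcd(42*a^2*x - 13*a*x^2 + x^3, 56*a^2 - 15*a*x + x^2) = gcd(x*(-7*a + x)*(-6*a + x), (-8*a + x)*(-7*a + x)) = -7*a + x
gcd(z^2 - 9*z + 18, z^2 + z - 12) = z - 3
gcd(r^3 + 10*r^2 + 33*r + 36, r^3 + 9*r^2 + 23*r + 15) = r + 3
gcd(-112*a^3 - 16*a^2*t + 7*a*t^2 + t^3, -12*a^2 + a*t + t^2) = 4*a + t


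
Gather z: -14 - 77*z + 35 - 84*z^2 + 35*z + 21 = -84*z^2 - 42*z + 42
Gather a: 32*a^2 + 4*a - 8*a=32*a^2 - 4*a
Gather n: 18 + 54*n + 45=54*n + 63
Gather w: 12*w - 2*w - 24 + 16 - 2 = 10*w - 10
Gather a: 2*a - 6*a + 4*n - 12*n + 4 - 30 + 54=-4*a - 8*n + 28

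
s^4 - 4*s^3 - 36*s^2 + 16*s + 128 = (s - 8)*(s - 2)*(s + 2)*(s + 4)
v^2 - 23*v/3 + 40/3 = (v - 5)*(v - 8/3)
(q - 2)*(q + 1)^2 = q^3 - 3*q - 2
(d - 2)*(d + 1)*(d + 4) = d^3 + 3*d^2 - 6*d - 8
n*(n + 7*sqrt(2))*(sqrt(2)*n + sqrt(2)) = sqrt(2)*n^3 + sqrt(2)*n^2 + 14*n^2 + 14*n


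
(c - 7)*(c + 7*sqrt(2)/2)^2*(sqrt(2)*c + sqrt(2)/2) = sqrt(2)*c^4 - 13*sqrt(2)*c^3/2 + 14*c^3 - 91*c^2 + 21*sqrt(2)*c^2 - 637*sqrt(2)*c/4 - 49*c - 343*sqrt(2)/4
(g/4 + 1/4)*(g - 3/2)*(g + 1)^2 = g^4/4 + 3*g^3/8 - 3*g^2/8 - 7*g/8 - 3/8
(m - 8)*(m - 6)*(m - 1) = m^3 - 15*m^2 + 62*m - 48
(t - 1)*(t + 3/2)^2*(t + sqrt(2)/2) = t^4 + sqrt(2)*t^3/2 + 2*t^3 - 3*t^2/4 + sqrt(2)*t^2 - 9*t/4 - 3*sqrt(2)*t/8 - 9*sqrt(2)/8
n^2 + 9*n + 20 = (n + 4)*(n + 5)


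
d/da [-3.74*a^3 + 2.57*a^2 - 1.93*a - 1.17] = -11.22*a^2 + 5.14*a - 1.93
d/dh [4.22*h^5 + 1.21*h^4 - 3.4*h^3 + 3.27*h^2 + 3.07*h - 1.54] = 21.1*h^4 + 4.84*h^3 - 10.2*h^2 + 6.54*h + 3.07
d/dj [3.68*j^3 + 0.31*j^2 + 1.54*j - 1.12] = 11.04*j^2 + 0.62*j + 1.54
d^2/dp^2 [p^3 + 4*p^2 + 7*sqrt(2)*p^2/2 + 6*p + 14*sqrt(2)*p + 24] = 6*p + 8 + 7*sqrt(2)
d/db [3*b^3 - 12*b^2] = 3*b*(3*b - 8)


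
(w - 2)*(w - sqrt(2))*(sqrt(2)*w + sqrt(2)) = sqrt(2)*w^3 - 2*w^2 - sqrt(2)*w^2 - 2*sqrt(2)*w + 2*w + 4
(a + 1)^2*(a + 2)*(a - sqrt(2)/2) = a^4 - sqrt(2)*a^3/2 + 4*a^3 - 2*sqrt(2)*a^2 + 5*a^2 - 5*sqrt(2)*a/2 + 2*a - sqrt(2)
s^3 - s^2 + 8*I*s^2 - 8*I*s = s*(s - 1)*(s + 8*I)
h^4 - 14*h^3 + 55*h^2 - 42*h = h*(h - 7)*(h - 6)*(h - 1)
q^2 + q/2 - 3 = (q - 3/2)*(q + 2)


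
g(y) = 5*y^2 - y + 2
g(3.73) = 67.83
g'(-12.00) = -121.00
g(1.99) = 19.81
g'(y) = 10*y - 1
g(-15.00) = 1142.00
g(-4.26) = 97.00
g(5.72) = 159.87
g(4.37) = 93.11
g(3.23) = 50.93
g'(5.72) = 56.20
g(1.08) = 6.75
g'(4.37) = 42.70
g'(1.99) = 18.90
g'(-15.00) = -151.00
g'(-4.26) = -43.60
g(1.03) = 6.27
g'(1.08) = 9.80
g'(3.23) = 31.30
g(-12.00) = 734.00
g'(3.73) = 36.30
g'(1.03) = 9.30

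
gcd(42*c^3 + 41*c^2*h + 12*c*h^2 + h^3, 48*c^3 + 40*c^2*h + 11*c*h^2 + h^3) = 3*c + h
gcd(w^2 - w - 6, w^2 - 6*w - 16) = w + 2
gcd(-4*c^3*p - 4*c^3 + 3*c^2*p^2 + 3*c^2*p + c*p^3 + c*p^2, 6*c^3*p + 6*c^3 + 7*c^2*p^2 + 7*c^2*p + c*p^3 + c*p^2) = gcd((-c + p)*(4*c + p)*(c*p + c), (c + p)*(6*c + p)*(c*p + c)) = c*p + c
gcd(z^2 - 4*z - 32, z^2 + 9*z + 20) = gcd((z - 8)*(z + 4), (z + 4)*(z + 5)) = z + 4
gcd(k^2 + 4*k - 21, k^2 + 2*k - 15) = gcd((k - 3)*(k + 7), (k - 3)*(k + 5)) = k - 3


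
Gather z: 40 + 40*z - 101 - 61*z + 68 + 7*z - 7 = -14*z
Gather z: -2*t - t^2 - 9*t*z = -t^2 - 9*t*z - 2*t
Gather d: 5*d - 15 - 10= 5*d - 25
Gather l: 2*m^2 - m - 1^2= 2*m^2 - m - 1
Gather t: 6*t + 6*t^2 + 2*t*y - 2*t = 6*t^2 + t*(2*y + 4)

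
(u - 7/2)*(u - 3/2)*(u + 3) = u^3 - 2*u^2 - 39*u/4 + 63/4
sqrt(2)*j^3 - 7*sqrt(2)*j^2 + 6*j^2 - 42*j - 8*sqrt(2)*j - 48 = (j - 8)*(j + 3*sqrt(2))*(sqrt(2)*j + sqrt(2))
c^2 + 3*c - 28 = (c - 4)*(c + 7)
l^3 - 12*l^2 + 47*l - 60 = (l - 5)*(l - 4)*(l - 3)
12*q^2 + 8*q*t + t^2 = (2*q + t)*(6*q + t)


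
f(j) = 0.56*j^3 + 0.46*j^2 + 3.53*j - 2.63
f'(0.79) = 5.31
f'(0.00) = 3.53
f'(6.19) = 73.60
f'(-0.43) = 3.45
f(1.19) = 3.17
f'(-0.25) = 3.40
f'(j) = 1.68*j^2 + 0.92*j + 3.53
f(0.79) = 0.72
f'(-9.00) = 131.33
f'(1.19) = 7.00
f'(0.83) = 5.45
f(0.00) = -2.63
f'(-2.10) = 9.01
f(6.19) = 169.67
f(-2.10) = -13.20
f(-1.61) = -9.46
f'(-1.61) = 6.40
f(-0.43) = -4.11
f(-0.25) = -3.49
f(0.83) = 0.94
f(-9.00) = -405.38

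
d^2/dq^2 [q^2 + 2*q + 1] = 2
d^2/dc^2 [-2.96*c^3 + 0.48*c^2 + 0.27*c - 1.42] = 0.96 - 17.76*c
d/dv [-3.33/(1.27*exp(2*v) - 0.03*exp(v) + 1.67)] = (8.4582*exp(v) - 0.0999)*exp(v)/(1.27*exp(2*v) - 0.03*exp(v) + 1.67)^2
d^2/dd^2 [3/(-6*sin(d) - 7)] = 18*(6*sin(d)^2 - 7*sin(d) - 12)/(6*sin(d) + 7)^3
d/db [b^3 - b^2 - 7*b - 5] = 3*b^2 - 2*b - 7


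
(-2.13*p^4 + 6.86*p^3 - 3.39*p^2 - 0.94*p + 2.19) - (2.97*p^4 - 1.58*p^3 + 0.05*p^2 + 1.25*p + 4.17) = -5.1*p^4 + 8.44*p^3 - 3.44*p^2 - 2.19*p - 1.98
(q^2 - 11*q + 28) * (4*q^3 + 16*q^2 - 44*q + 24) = 4*q^5 - 28*q^4 - 108*q^3 + 956*q^2 - 1496*q + 672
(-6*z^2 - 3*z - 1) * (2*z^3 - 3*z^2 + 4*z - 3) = -12*z^5 + 12*z^4 - 17*z^3 + 9*z^2 + 5*z + 3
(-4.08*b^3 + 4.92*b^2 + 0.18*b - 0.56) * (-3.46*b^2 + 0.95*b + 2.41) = 14.1168*b^5 - 20.8992*b^4 - 5.7816*b^3 + 13.9658*b^2 - 0.0982*b - 1.3496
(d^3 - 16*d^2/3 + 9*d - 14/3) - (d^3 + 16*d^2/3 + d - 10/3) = -32*d^2/3 + 8*d - 4/3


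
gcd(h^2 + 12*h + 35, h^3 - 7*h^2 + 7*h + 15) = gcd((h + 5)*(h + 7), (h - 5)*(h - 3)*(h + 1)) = 1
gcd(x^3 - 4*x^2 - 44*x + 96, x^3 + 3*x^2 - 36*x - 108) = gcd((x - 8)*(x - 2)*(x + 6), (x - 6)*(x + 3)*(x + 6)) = x + 6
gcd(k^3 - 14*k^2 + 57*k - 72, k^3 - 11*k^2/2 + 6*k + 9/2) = k^2 - 6*k + 9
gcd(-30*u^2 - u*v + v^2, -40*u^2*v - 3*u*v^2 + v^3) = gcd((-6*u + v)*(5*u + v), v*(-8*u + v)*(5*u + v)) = 5*u + v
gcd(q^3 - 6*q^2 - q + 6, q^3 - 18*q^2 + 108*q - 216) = q - 6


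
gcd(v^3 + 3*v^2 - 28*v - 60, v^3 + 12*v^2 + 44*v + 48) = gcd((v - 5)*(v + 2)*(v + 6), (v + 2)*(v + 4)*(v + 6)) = v^2 + 8*v + 12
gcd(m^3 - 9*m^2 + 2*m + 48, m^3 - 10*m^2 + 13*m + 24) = m^2 - 11*m + 24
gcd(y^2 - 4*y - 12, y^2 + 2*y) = y + 2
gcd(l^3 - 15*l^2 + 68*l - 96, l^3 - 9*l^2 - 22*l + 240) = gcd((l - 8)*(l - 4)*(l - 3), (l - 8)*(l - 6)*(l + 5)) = l - 8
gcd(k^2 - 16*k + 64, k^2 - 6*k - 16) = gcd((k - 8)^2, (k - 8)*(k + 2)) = k - 8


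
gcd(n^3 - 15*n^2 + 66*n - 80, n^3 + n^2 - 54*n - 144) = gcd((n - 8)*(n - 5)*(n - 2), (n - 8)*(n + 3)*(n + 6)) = n - 8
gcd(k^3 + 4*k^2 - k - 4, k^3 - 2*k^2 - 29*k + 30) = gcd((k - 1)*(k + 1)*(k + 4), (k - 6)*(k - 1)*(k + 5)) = k - 1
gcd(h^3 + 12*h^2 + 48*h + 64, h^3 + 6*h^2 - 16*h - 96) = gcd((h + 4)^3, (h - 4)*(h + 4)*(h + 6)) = h + 4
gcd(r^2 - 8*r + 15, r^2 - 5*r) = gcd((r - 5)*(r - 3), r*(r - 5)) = r - 5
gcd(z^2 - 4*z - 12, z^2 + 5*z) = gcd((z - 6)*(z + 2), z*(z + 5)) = 1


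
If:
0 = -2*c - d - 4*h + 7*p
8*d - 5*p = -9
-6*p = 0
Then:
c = 9/16 - 2*h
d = -9/8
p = 0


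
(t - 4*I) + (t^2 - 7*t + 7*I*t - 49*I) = t^2 - 6*t + 7*I*t - 53*I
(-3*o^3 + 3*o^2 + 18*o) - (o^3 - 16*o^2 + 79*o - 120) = -4*o^3 + 19*o^2 - 61*o + 120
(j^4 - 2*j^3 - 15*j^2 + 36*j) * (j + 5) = j^5 + 3*j^4 - 25*j^3 - 39*j^2 + 180*j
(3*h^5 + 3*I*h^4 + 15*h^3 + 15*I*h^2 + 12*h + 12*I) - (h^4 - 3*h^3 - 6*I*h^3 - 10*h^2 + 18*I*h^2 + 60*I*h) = 3*h^5 - h^4 + 3*I*h^4 + 18*h^3 + 6*I*h^3 + 10*h^2 - 3*I*h^2 + 12*h - 60*I*h + 12*I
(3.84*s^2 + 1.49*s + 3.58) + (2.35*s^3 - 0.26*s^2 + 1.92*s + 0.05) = 2.35*s^3 + 3.58*s^2 + 3.41*s + 3.63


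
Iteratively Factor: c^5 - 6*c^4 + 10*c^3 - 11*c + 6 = (c - 1)*(c^4 - 5*c^3 + 5*c^2 + 5*c - 6) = (c - 1)*(c + 1)*(c^3 - 6*c^2 + 11*c - 6) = (c - 2)*(c - 1)*(c + 1)*(c^2 - 4*c + 3) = (c - 3)*(c - 2)*(c - 1)*(c + 1)*(c - 1)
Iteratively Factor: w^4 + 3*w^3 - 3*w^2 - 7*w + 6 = (w - 1)*(w^3 + 4*w^2 + w - 6) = (w - 1)^2*(w^2 + 5*w + 6) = (w - 1)^2*(w + 3)*(w + 2)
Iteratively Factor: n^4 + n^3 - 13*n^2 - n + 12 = (n + 1)*(n^3 - 13*n + 12) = (n + 1)*(n + 4)*(n^2 - 4*n + 3) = (n - 1)*(n + 1)*(n + 4)*(n - 3)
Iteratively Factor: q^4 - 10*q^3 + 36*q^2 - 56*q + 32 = (q - 4)*(q^3 - 6*q^2 + 12*q - 8) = (q - 4)*(q - 2)*(q^2 - 4*q + 4) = (q - 4)*(q - 2)^2*(q - 2)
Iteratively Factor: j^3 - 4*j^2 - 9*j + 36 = (j - 4)*(j^2 - 9) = (j - 4)*(j - 3)*(j + 3)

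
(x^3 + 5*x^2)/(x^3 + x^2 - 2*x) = x*(x + 5)/(x^2 + x - 2)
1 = 1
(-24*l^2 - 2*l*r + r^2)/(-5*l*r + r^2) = (24*l^2 + 2*l*r - r^2)/(r*(5*l - r))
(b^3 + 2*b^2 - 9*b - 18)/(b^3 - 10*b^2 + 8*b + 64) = (b^2 - 9)/(b^2 - 12*b + 32)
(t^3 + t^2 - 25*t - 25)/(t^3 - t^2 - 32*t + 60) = (t^2 + 6*t + 5)/(t^2 + 4*t - 12)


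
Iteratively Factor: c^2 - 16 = (c + 4)*(c - 4)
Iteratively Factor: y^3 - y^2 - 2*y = (y)*(y^2 - y - 2) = y*(y + 1)*(y - 2)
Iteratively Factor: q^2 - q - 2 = (q - 2)*(q + 1)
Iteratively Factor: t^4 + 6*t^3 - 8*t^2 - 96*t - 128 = (t + 4)*(t^3 + 2*t^2 - 16*t - 32) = (t + 4)^2*(t^2 - 2*t - 8) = (t + 2)*(t + 4)^2*(t - 4)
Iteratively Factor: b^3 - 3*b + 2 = (b + 2)*(b^2 - 2*b + 1) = (b - 1)*(b + 2)*(b - 1)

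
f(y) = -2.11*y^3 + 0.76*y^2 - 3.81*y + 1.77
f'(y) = -6.33*y^2 + 1.52*y - 3.81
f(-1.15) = 10.37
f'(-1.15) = -13.93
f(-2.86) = 68.24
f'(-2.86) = -59.93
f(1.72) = -13.27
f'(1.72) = -19.92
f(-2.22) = 37.06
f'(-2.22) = -38.38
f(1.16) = -4.92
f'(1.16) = -10.56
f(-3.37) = 104.00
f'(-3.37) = -80.82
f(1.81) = -15.15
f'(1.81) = -21.80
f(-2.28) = 39.42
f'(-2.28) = -40.18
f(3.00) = -59.79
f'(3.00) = -56.22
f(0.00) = 1.77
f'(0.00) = -3.81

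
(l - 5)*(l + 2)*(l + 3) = l^3 - 19*l - 30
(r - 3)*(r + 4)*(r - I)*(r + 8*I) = r^4 + r^3 + 7*I*r^3 - 4*r^2 + 7*I*r^2 + 8*r - 84*I*r - 96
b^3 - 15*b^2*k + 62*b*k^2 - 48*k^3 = (b - 8*k)*(b - 6*k)*(b - k)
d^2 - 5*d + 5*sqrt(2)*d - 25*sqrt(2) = (d - 5)*(d + 5*sqrt(2))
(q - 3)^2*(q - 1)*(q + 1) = q^4 - 6*q^3 + 8*q^2 + 6*q - 9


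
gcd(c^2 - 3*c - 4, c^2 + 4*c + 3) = c + 1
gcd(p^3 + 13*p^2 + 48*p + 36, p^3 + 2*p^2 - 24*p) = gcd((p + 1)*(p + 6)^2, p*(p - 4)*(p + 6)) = p + 6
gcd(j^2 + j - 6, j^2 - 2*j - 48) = 1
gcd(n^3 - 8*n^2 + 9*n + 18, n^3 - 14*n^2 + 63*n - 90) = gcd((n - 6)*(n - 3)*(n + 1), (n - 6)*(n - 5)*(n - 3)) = n^2 - 9*n + 18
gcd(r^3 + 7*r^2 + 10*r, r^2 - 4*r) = r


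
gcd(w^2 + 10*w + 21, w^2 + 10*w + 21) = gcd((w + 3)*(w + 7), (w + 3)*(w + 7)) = w^2 + 10*w + 21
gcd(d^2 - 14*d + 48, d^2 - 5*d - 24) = d - 8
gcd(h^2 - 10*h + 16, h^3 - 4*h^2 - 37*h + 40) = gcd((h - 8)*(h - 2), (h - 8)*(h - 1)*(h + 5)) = h - 8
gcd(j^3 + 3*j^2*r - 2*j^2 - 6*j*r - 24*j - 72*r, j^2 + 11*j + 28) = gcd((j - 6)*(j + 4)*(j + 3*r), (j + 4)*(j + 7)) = j + 4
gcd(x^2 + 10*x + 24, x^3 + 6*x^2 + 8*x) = x + 4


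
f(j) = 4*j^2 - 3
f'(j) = 8*j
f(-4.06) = 62.93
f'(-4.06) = -32.48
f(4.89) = 92.65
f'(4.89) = 39.12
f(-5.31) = 109.78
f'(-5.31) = -42.48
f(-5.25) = 107.25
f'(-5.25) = -42.00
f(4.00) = 61.00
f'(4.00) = 32.00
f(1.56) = 6.73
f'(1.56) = 12.48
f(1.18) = 2.57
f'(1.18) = 9.44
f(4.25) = 69.25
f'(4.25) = 34.00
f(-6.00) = 141.00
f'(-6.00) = -48.00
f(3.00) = 33.00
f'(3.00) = 24.00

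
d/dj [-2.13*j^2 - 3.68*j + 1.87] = -4.26*j - 3.68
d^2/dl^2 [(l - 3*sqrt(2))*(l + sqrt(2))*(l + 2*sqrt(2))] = 6*l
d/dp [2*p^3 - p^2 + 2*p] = 6*p^2 - 2*p + 2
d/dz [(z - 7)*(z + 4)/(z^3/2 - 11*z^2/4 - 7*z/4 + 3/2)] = 8*(-z^4 + 6*z^3 + 64*z^2 - 302*z - 107)/(4*z^6 - 44*z^5 + 93*z^4 + 178*z^3 - 83*z^2 - 84*z + 36)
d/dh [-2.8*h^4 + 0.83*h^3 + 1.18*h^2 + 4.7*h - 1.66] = -11.2*h^3 + 2.49*h^2 + 2.36*h + 4.7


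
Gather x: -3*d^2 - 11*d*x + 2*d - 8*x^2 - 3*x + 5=-3*d^2 + 2*d - 8*x^2 + x*(-11*d - 3) + 5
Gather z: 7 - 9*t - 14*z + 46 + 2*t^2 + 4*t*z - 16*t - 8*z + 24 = 2*t^2 - 25*t + z*(4*t - 22) + 77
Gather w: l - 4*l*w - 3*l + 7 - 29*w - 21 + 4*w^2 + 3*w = -2*l + 4*w^2 + w*(-4*l - 26) - 14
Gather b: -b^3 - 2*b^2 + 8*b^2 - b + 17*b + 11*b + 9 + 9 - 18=-b^3 + 6*b^2 + 27*b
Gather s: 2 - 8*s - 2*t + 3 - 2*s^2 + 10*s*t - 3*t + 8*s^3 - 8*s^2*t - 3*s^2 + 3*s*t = 8*s^3 + s^2*(-8*t - 5) + s*(13*t - 8) - 5*t + 5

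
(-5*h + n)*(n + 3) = -5*h*n - 15*h + n^2 + 3*n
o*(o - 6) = o^2 - 6*o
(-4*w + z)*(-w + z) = 4*w^2 - 5*w*z + z^2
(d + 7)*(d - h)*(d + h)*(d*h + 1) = d^4*h + 7*d^3*h + d^3 - d^2*h^3 + 7*d^2 - 7*d*h^3 - d*h^2 - 7*h^2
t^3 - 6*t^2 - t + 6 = (t - 6)*(t - 1)*(t + 1)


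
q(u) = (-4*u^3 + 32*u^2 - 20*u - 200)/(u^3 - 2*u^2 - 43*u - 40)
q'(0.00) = -4.88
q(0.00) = 5.00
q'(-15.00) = -0.25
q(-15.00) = -6.46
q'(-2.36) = -5.45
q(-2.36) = 2.10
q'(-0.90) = -401.33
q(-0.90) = 41.97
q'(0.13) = -3.96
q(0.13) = 4.43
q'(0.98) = -1.60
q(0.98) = 2.32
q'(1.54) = -1.09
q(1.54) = 1.58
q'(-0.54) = -20.02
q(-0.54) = 10.23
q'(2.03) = -0.82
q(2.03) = 1.12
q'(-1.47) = -19.93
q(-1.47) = -5.65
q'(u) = (-12*u^2 + 64*u - 20)/(u^3 - 2*u^2 - 43*u - 40) + (-3*u^2 + 4*u + 43)*(-4*u^3 + 32*u^2 - 20*u - 200)/(u^3 - 2*u^2 - 43*u - 40)^2 = 24*(-u^4 + 16*u^3 - 14*u^2 - 140*u - 325)/(u^6 - 4*u^5 - 82*u^4 + 92*u^3 + 2009*u^2 + 3440*u + 1600)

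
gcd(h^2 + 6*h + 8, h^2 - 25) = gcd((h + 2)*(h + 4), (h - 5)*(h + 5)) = 1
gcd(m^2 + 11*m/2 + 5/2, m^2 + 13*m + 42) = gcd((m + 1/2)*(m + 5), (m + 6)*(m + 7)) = 1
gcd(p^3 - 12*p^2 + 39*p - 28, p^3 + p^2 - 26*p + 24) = p^2 - 5*p + 4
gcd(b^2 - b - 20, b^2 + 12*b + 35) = 1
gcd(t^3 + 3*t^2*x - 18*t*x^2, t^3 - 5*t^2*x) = t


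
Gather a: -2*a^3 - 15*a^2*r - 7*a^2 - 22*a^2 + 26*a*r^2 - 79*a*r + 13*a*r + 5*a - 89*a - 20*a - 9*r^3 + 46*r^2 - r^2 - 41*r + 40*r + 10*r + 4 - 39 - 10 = -2*a^3 + a^2*(-15*r - 29) + a*(26*r^2 - 66*r - 104) - 9*r^3 + 45*r^2 + 9*r - 45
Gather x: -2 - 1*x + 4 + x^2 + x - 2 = x^2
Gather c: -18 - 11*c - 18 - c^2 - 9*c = -c^2 - 20*c - 36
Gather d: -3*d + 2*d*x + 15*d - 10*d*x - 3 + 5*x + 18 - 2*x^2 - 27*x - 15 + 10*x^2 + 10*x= d*(12 - 8*x) + 8*x^2 - 12*x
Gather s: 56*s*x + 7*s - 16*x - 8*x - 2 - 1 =s*(56*x + 7) - 24*x - 3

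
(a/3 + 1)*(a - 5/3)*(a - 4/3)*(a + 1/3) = a^4/3 + a^3/9 - 61*a^2/27 + 119*a/81 + 20/27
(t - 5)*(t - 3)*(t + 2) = t^3 - 6*t^2 - t + 30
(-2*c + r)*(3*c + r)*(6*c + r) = -36*c^3 + 7*c*r^2 + r^3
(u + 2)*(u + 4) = u^2 + 6*u + 8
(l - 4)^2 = l^2 - 8*l + 16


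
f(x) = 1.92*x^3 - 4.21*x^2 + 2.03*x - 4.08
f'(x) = 5.76*x^2 - 8.42*x + 2.03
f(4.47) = 92.36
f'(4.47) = 79.48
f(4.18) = 71.07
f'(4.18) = 67.48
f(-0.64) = -7.61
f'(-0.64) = 9.78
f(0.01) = -4.06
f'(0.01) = 1.95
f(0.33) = -3.80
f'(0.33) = -0.12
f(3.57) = 36.87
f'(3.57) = 45.38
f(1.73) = -3.23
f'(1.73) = 4.70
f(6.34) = 328.86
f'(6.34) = 180.17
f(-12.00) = -3952.44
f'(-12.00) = 932.51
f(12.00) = 2731.80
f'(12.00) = 730.43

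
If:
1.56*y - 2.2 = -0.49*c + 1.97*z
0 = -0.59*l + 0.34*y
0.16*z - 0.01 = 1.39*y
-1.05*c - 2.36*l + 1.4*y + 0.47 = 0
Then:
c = 0.44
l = -0.08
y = -0.14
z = -1.11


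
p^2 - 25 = (p - 5)*(p + 5)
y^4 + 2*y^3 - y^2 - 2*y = y*(y - 1)*(y + 1)*(y + 2)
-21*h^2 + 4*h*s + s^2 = (-3*h + s)*(7*h + s)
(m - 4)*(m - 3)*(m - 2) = m^3 - 9*m^2 + 26*m - 24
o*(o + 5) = o^2 + 5*o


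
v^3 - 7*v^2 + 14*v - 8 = (v - 4)*(v - 2)*(v - 1)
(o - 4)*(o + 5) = o^2 + o - 20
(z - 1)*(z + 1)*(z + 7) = z^3 + 7*z^2 - z - 7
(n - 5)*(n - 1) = n^2 - 6*n + 5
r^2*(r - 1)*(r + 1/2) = r^4 - r^3/2 - r^2/2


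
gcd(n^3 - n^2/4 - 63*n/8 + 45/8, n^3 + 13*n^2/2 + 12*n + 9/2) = n + 3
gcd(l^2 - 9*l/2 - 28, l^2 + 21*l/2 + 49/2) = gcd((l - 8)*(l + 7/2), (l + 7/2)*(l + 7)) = l + 7/2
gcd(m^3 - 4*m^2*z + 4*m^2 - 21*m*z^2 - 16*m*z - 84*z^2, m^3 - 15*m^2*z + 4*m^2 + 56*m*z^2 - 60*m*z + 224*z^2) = -m^2 + 7*m*z - 4*m + 28*z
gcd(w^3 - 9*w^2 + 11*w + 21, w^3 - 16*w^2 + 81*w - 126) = w^2 - 10*w + 21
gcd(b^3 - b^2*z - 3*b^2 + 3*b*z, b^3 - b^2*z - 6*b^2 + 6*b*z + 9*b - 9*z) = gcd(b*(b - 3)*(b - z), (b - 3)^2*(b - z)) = -b^2 + b*z + 3*b - 3*z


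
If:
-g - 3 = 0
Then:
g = -3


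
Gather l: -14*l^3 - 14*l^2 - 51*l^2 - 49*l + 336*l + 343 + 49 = -14*l^3 - 65*l^2 + 287*l + 392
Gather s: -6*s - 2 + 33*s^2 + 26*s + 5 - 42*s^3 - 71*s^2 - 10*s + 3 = -42*s^3 - 38*s^2 + 10*s + 6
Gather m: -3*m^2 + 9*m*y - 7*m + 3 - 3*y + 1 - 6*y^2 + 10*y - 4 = -3*m^2 + m*(9*y - 7) - 6*y^2 + 7*y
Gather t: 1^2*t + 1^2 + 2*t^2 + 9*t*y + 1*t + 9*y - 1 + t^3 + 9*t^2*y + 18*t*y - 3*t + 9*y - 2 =t^3 + t^2*(9*y + 2) + t*(27*y - 1) + 18*y - 2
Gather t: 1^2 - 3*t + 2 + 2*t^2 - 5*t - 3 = 2*t^2 - 8*t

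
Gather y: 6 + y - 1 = y + 5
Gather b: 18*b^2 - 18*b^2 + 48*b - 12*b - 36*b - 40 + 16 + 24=0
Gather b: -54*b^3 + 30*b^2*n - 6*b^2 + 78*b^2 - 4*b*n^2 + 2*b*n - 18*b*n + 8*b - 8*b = -54*b^3 + b^2*(30*n + 72) + b*(-4*n^2 - 16*n)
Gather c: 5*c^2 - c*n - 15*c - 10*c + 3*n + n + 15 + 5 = 5*c^2 + c*(-n - 25) + 4*n + 20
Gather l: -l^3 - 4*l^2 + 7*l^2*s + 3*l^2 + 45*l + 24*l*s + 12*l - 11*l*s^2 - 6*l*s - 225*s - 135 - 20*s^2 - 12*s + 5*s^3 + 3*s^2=-l^3 + l^2*(7*s - 1) + l*(-11*s^2 + 18*s + 57) + 5*s^3 - 17*s^2 - 237*s - 135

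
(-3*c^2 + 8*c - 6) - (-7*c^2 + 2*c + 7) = 4*c^2 + 6*c - 13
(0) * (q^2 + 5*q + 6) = 0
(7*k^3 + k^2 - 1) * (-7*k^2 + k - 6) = -49*k^5 - 41*k^3 + k^2 - k + 6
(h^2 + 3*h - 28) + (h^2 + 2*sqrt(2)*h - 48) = 2*h^2 + 2*sqrt(2)*h + 3*h - 76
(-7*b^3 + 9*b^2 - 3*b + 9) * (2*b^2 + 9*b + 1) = -14*b^5 - 45*b^4 + 68*b^3 + 78*b + 9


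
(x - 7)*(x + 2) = x^2 - 5*x - 14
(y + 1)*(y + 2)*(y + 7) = y^3 + 10*y^2 + 23*y + 14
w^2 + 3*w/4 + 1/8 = (w + 1/4)*(w + 1/2)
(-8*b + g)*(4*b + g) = -32*b^2 - 4*b*g + g^2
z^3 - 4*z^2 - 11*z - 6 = (z - 6)*(z + 1)^2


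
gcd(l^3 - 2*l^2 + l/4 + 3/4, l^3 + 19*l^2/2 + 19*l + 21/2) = 1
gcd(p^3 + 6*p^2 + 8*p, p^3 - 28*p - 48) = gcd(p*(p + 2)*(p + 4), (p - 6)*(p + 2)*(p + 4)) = p^2 + 6*p + 8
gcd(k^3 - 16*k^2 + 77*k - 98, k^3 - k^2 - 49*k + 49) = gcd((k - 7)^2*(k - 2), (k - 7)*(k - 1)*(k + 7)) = k - 7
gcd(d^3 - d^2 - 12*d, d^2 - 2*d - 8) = d - 4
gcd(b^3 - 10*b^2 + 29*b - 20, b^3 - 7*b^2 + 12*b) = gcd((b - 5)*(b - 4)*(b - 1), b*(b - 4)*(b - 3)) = b - 4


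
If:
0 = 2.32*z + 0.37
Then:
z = -0.16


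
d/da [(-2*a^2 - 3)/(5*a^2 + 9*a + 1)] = (-18*a^2 + 26*a + 27)/(25*a^4 + 90*a^3 + 91*a^2 + 18*a + 1)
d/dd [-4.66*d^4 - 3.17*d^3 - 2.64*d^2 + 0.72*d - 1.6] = -18.64*d^3 - 9.51*d^2 - 5.28*d + 0.72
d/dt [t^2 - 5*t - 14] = 2*t - 5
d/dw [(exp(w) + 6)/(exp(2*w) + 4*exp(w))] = (-exp(2*w) - 12*exp(w) - 24)*exp(-w)/(exp(2*w) + 8*exp(w) + 16)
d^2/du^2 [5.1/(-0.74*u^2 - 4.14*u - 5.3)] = (5.58552*u^2 + 31.24872*u - 5.1*(1.48*u + 4.14)*(2.96*u + 8.28) + 40.0044)/(0.74*u^2 + 4.14*u + 5.3)^3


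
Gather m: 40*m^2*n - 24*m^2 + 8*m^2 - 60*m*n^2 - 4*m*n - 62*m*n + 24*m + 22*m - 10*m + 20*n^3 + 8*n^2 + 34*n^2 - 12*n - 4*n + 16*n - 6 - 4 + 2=m^2*(40*n - 16) + m*(-60*n^2 - 66*n + 36) + 20*n^3 + 42*n^2 - 8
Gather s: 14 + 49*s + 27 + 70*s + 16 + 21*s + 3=140*s + 60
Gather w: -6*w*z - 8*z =-6*w*z - 8*z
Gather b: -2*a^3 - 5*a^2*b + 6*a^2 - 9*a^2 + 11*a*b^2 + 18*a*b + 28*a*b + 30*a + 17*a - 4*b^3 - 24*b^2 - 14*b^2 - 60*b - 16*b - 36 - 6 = -2*a^3 - 3*a^2 + 47*a - 4*b^3 + b^2*(11*a - 38) + b*(-5*a^2 + 46*a - 76) - 42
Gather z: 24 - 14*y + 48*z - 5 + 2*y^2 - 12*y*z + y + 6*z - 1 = 2*y^2 - 13*y + z*(54 - 12*y) + 18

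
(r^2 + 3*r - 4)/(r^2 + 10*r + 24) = (r - 1)/(r + 6)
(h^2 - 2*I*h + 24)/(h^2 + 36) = (h + 4*I)/(h + 6*I)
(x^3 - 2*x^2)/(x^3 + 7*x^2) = (x - 2)/(x + 7)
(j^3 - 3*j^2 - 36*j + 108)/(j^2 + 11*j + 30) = (j^2 - 9*j + 18)/(j + 5)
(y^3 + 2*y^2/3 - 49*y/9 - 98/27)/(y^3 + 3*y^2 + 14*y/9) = (y - 7/3)/y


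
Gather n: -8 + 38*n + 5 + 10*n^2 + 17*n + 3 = 10*n^2 + 55*n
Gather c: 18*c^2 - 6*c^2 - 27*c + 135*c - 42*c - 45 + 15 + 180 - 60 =12*c^2 + 66*c + 90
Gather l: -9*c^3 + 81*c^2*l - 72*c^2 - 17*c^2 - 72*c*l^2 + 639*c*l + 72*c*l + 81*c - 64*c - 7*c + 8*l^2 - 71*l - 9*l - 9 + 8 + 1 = -9*c^3 - 89*c^2 + 10*c + l^2*(8 - 72*c) + l*(81*c^2 + 711*c - 80)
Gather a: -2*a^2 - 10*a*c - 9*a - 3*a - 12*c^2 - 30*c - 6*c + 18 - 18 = -2*a^2 + a*(-10*c - 12) - 12*c^2 - 36*c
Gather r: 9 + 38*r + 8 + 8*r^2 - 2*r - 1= 8*r^2 + 36*r + 16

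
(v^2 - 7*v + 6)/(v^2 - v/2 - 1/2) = 2*(v - 6)/(2*v + 1)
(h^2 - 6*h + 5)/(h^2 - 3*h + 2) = (h - 5)/(h - 2)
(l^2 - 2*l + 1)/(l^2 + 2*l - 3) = (l - 1)/(l + 3)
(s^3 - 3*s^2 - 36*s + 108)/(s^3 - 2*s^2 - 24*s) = (s^2 + 3*s - 18)/(s*(s + 4))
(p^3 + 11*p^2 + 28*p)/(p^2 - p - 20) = p*(p + 7)/(p - 5)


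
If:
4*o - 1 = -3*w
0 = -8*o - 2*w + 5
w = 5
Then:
No Solution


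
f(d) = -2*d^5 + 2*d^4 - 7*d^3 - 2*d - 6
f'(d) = -10*d^4 + 8*d^3 - 21*d^2 - 2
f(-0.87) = 2.49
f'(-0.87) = -28.89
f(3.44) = -981.20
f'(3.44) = -1325.19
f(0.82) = -11.34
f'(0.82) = -16.23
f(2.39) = -197.05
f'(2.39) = -339.02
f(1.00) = -15.00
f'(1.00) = -25.00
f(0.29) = -6.74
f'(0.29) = -3.64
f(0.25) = -6.60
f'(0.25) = -3.23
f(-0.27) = -5.31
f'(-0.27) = -3.74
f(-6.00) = 19662.00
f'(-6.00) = -15446.00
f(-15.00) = 1643649.00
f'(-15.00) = -537977.00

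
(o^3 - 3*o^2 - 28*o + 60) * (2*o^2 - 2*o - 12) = 2*o^5 - 8*o^4 - 62*o^3 + 212*o^2 + 216*o - 720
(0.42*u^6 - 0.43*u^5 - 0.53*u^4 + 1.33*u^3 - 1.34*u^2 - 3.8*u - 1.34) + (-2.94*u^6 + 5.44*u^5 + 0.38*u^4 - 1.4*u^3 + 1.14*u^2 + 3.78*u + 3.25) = -2.52*u^6 + 5.01*u^5 - 0.15*u^4 - 0.0699999999999998*u^3 - 0.2*u^2 - 0.02*u + 1.91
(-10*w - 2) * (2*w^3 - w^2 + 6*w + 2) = -20*w^4 + 6*w^3 - 58*w^2 - 32*w - 4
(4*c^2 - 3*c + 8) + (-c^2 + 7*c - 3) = 3*c^2 + 4*c + 5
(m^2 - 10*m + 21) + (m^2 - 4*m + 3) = 2*m^2 - 14*m + 24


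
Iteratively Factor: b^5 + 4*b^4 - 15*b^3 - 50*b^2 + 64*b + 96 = (b - 2)*(b^4 + 6*b^3 - 3*b^2 - 56*b - 48) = (b - 3)*(b - 2)*(b^3 + 9*b^2 + 24*b + 16) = (b - 3)*(b - 2)*(b + 1)*(b^2 + 8*b + 16) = (b - 3)*(b - 2)*(b + 1)*(b + 4)*(b + 4)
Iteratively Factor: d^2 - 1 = (d + 1)*(d - 1)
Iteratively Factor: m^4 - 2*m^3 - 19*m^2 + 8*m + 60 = (m - 5)*(m^3 + 3*m^2 - 4*m - 12) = (m - 5)*(m + 3)*(m^2 - 4) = (m - 5)*(m + 2)*(m + 3)*(m - 2)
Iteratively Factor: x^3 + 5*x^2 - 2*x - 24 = (x - 2)*(x^2 + 7*x + 12) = (x - 2)*(x + 3)*(x + 4)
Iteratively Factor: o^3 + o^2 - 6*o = (o)*(o^2 + o - 6) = o*(o - 2)*(o + 3)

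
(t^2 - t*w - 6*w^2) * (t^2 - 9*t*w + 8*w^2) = t^4 - 10*t^3*w + 11*t^2*w^2 + 46*t*w^3 - 48*w^4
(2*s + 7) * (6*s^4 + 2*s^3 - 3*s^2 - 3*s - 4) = 12*s^5 + 46*s^4 + 8*s^3 - 27*s^2 - 29*s - 28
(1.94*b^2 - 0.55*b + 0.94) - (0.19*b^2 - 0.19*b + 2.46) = 1.75*b^2 - 0.36*b - 1.52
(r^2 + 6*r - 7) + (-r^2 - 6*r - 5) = -12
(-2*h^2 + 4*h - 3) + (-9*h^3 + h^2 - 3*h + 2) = -9*h^3 - h^2 + h - 1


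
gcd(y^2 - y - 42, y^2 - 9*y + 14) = y - 7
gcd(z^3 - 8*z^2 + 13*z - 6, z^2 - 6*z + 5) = z - 1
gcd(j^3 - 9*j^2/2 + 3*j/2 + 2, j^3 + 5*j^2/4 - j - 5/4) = j - 1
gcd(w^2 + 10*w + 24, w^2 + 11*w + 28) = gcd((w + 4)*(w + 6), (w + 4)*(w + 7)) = w + 4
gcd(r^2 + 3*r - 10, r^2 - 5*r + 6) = r - 2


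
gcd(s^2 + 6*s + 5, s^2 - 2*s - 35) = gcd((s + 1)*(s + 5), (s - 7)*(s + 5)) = s + 5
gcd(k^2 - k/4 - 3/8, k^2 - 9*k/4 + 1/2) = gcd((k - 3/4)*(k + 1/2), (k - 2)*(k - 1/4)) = 1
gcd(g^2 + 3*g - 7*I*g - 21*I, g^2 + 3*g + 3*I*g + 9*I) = g + 3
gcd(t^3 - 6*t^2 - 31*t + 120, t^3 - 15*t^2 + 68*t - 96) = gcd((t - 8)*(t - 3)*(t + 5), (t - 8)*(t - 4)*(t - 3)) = t^2 - 11*t + 24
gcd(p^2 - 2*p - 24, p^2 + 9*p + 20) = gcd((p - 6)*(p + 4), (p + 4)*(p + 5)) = p + 4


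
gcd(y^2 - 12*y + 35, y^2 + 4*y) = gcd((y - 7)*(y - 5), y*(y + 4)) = 1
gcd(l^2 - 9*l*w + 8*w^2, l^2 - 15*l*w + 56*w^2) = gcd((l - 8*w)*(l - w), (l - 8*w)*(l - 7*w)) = -l + 8*w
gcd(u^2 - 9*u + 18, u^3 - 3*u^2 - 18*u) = u - 6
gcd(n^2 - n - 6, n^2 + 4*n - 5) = 1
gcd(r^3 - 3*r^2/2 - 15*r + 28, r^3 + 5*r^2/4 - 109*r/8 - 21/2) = r^2 + r/2 - 14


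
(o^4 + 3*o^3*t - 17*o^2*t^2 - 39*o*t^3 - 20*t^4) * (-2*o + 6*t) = -2*o^5 + 52*o^3*t^2 - 24*o^2*t^3 - 194*o*t^4 - 120*t^5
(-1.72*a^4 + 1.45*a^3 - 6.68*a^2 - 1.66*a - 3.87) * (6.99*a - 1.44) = -12.0228*a^5 + 12.6123*a^4 - 48.7812*a^3 - 1.9842*a^2 - 24.6609*a + 5.5728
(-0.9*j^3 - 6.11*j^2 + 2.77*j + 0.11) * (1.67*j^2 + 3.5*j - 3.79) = -1.503*j^5 - 13.3537*j^4 - 13.3481*j^3 + 33.0356*j^2 - 10.1133*j - 0.4169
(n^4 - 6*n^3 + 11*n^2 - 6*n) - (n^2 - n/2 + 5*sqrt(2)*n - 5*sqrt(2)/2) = n^4 - 6*n^3 + 10*n^2 - 5*sqrt(2)*n - 11*n/2 + 5*sqrt(2)/2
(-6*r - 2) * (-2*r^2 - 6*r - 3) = 12*r^3 + 40*r^2 + 30*r + 6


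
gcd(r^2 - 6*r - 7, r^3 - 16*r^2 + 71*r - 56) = r - 7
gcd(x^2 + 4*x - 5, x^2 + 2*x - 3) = x - 1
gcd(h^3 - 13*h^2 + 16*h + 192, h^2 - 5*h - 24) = h^2 - 5*h - 24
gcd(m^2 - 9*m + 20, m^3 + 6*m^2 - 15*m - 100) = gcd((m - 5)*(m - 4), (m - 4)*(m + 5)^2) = m - 4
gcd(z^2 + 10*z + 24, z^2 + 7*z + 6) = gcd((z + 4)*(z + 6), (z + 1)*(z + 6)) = z + 6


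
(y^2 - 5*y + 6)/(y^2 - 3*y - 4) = (-y^2 + 5*y - 6)/(-y^2 + 3*y + 4)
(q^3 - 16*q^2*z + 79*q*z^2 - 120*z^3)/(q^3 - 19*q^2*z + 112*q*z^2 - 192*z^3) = (-q + 5*z)/(-q + 8*z)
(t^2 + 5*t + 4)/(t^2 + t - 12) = (t + 1)/(t - 3)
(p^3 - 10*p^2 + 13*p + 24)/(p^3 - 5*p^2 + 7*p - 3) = (p^2 - 7*p - 8)/(p^2 - 2*p + 1)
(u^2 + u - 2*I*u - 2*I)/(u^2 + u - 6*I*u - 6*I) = (u - 2*I)/(u - 6*I)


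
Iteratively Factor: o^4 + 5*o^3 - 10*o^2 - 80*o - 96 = (o + 4)*(o^3 + o^2 - 14*o - 24) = (o + 2)*(o + 4)*(o^2 - o - 12) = (o + 2)*(o + 3)*(o + 4)*(o - 4)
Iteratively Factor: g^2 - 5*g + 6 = (g - 2)*(g - 3)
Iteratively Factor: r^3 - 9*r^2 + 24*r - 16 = (r - 4)*(r^2 - 5*r + 4) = (r - 4)*(r - 1)*(r - 4)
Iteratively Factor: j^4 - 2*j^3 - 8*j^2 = (j - 4)*(j^3 + 2*j^2) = j*(j - 4)*(j^2 + 2*j) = j*(j - 4)*(j + 2)*(j)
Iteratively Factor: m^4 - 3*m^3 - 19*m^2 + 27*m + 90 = (m - 5)*(m^3 + 2*m^2 - 9*m - 18) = (m - 5)*(m + 3)*(m^2 - m - 6) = (m - 5)*(m - 3)*(m + 3)*(m + 2)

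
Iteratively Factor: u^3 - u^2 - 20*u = (u + 4)*(u^2 - 5*u) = (u - 5)*(u + 4)*(u)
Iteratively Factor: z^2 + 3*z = (z)*(z + 3)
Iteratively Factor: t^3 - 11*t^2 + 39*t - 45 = (t - 3)*(t^2 - 8*t + 15) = (t - 5)*(t - 3)*(t - 3)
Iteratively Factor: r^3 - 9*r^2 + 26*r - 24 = (r - 3)*(r^2 - 6*r + 8) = (r - 3)*(r - 2)*(r - 4)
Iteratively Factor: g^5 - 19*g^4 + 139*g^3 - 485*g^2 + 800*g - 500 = (g - 5)*(g^4 - 14*g^3 + 69*g^2 - 140*g + 100) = (g - 5)^2*(g^3 - 9*g^2 + 24*g - 20) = (g - 5)^2*(g - 2)*(g^2 - 7*g + 10) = (g - 5)^2*(g - 2)^2*(g - 5)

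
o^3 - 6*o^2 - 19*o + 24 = (o - 8)*(o - 1)*(o + 3)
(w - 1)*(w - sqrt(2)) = w^2 - sqrt(2)*w - w + sqrt(2)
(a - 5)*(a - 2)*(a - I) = a^3 - 7*a^2 - I*a^2 + 10*a + 7*I*a - 10*I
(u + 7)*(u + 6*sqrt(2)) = u^2 + 7*u + 6*sqrt(2)*u + 42*sqrt(2)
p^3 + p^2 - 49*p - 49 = (p - 7)*(p + 1)*(p + 7)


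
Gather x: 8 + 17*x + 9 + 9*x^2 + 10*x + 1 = 9*x^2 + 27*x + 18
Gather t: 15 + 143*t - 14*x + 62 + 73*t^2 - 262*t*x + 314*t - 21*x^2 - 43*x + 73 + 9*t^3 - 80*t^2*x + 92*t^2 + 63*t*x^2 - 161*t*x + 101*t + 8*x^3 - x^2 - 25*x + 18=9*t^3 + t^2*(165 - 80*x) + t*(63*x^2 - 423*x + 558) + 8*x^3 - 22*x^2 - 82*x + 168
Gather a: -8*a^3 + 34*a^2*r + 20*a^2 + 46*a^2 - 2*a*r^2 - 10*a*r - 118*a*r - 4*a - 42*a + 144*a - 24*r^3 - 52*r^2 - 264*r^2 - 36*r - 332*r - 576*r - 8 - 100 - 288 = -8*a^3 + a^2*(34*r + 66) + a*(-2*r^2 - 128*r + 98) - 24*r^3 - 316*r^2 - 944*r - 396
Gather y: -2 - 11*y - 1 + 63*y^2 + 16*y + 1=63*y^2 + 5*y - 2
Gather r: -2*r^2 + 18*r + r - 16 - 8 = -2*r^2 + 19*r - 24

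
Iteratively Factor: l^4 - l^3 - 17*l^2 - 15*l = (l + 3)*(l^3 - 4*l^2 - 5*l) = l*(l + 3)*(l^2 - 4*l - 5) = l*(l - 5)*(l + 3)*(l + 1)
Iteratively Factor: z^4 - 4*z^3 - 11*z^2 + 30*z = (z - 2)*(z^3 - 2*z^2 - 15*z) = (z - 5)*(z - 2)*(z^2 + 3*z) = z*(z - 5)*(z - 2)*(z + 3)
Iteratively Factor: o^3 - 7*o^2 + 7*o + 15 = (o - 3)*(o^2 - 4*o - 5) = (o - 3)*(o + 1)*(o - 5)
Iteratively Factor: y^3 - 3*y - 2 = (y - 2)*(y^2 + 2*y + 1) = (y - 2)*(y + 1)*(y + 1)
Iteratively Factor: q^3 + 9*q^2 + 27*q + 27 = (q + 3)*(q^2 + 6*q + 9) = (q + 3)^2*(q + 3)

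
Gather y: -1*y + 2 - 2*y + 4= 6 - 3*y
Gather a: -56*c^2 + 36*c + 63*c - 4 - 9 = -56*c^2 + 99*c - 13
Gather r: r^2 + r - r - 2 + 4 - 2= r^2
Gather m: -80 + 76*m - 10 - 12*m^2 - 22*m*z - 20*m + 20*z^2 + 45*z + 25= -12*m^2 + m*(56 - 22*z) + 20*z^2 + 45*z - 65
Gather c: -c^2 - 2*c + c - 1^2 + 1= -c^2 - c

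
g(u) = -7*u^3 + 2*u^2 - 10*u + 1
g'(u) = -21*u^2 + 4*u - 10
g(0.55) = -5.06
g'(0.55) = -14.15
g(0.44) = -3.61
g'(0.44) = -12.31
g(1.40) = -28.29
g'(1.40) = -45.56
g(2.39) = -107.04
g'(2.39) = -120.39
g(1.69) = -43.98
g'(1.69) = -63.22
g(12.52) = -13548.30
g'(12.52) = -3251.68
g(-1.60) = 50.79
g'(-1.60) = -70.16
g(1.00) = -14.00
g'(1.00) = -27.00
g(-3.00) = 238.00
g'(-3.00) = -211.00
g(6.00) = -1499.00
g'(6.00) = -742.00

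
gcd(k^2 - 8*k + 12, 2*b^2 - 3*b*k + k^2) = 1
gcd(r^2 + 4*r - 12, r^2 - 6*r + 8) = r - 2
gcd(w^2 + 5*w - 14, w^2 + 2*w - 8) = w - 2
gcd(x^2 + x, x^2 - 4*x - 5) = x + 1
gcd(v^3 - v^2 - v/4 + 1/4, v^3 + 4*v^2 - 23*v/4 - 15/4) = v + 1/2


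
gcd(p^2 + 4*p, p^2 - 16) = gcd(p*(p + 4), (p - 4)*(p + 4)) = p + 4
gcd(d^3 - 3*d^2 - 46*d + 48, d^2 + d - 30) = d + 6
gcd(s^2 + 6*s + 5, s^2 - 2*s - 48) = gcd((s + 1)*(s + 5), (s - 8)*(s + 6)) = 1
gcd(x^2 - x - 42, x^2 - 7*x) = x - 7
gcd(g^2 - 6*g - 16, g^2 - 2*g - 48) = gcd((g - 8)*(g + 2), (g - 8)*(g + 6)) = g - 8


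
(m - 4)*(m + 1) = m^2 - 3*m - 4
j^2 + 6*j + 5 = (j + 1)*(j + 5)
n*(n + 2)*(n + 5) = n^3 + 7*n^2 + 10*n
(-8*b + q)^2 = 64*b^2 - 16*b*q + q^2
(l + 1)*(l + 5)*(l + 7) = l^3 + 13*l^2 + 47*l + 35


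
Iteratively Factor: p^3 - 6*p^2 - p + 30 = (p + 2)*(p^2 - 8*p + 15) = (p - 3)*(p + 2)*(p - 5)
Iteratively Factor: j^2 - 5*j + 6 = (j - 2)*(j - 3)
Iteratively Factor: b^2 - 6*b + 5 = (b - 1)*(b - 5)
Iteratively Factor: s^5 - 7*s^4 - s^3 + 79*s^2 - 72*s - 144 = (s - 3)*(s^4 - 4*s^3 - 13*s^2 + 40*s + 48) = (s - 4)*(s - 3)*(s^3 - 13*s - 12) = (s - 4)*(s - 3)*(s + 1)*(s^2 - s - 12) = (s - 4)^2*(s - 3)*(s + 1)*(s + 3)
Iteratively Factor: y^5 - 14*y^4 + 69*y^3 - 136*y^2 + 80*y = (y - 5)*(y^4 - 9*y^3 + 24*y^2 - 16*y) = (y - 5)*(y - 4)*(y^3 - 5*y^2 + 4*y) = (y - 5)*(y - 4)^2*(y^2 - y) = y*(y - 5)*(y - 4)^2*(y - 1)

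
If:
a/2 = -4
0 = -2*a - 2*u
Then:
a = -8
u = 8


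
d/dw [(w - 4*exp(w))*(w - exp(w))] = -5*w*exp(w) + 2*w + 8*exp(2*w) - 5*exp(w)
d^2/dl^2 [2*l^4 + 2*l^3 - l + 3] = 12*l*(2*l + 1)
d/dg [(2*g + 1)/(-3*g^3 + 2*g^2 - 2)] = (-6*g^3 + 4*g^2 + g*(2*g + 1)*(9*g - 4) - 4)/(3*g^3 - 2*g^2 + 2)^2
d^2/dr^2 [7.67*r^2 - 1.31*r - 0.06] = 15.3400000000000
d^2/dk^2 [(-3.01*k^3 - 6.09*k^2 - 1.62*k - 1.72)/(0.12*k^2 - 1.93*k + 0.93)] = (-8.88178419700125e-16*k^4 - 24.61961*k^3 + 36.34515*k^2 - 12.14523*k - 28.77971)/(0.001728*k^6 - 0.083376*k^5 + 1.38114*k^4 - 8.481385*k^3 + 10.703835*k^2 - 5.007771*k + 0.804357)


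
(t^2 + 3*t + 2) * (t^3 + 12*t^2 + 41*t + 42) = t^5 + 15*t^4 + 79*t^3 + 189*t^2 + 208*t + 84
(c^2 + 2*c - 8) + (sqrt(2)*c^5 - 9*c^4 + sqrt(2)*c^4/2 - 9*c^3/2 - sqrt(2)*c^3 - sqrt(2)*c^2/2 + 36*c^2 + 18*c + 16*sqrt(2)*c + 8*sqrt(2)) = sqrt(2)*c^5 - 9*c^4 + sqrt(2)*c^4/2 - 9*c^3/2 - sqrt(2)*c^3 - sqrt(2)*c^2/2 + 37*c^2 + 20*c + 16*sqrt(2)*c - 8 + 8*sqrt(2)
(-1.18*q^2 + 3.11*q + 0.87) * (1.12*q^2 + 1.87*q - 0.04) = -1.3216*q^4 + 1.2766*q^3 + 6.8373*q^2 + 1.5025*q - 0.0348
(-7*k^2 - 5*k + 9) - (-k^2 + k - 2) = -6*k^2 - 6*k + 11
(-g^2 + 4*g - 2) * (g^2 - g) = -g^4 + 5*g^3 - 6*g^2 + 2*g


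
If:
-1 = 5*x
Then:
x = -1/5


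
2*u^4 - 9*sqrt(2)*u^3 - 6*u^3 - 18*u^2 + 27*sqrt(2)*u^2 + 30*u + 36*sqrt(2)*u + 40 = (u - 4)*(u - 5*sqrt(2))*(sqrt(2)*u + 1)*(sqrt(2)*u + sqrt(2))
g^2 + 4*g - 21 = (g - 3)*(g + 7)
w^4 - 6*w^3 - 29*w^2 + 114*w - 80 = (w - 8)*(w - 2)*(w - 1)*(w + 5)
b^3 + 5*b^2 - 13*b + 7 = (b - 1)^2*(b + 7)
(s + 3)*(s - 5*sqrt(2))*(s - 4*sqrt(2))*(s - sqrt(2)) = s^4 - 10*sqrt(2)*s^3 + 3*s^3 - 30*sqrt(2)*s^2 + 58*s^2 - 40*sqrt(2)*s + 174*s - 120*sqrt(2)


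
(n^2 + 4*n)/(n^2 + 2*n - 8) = n/(n - 2)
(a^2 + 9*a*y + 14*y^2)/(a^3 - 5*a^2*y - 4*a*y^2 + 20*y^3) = (a + 7*y)/(a^2 - 7*a*y + 10*y^2)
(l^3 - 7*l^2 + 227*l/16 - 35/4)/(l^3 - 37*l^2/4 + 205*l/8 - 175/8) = (4*l^2 - 21*l + 20)/(2*(2*l^2 - 15*l + 25))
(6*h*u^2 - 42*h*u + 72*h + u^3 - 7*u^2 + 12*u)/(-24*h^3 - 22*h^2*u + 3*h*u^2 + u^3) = (u^2 - 7*u + 12)/(-4*h^2 - 3*h*u + u^2)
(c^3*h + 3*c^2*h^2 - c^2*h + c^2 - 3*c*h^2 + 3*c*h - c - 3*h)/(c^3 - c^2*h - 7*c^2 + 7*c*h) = (c^3*h + 3*c^2*h^2 - c^2*h + c^2 - 3*c*h^2 + 3*c*h - c - 3*h)/(c*(c^2 - c*h - 7*c + 7*h))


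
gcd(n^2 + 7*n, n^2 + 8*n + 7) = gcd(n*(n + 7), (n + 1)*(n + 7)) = n + 7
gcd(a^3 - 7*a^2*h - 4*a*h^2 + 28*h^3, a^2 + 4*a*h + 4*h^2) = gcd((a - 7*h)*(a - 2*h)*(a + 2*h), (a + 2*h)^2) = a + 2*h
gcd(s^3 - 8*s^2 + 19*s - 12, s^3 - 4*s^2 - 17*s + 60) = s - 3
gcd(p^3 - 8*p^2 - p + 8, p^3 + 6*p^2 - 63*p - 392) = p - 8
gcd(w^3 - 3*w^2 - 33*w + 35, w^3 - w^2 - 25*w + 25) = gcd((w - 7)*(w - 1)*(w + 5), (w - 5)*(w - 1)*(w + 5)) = w^2 + 4*w - 5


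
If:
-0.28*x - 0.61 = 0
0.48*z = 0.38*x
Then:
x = -2.18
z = -1.72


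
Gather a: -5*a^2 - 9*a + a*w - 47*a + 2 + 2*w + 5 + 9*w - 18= -5*a^2 + a*(w - 56) + 11*w - 11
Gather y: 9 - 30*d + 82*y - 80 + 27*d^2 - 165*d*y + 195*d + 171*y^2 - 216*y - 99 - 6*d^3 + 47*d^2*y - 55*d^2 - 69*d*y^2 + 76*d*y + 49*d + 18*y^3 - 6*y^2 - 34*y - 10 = -6*d^3 - 28*d^2 + 214*d + 18*y^3 + y^2*(165 - 69*d) + y*(47*d^2 - 89*d - 168) - 180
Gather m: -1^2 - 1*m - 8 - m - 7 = -2*m - 16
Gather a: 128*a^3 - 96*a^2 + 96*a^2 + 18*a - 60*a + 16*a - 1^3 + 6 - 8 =128*a^3 - 26*a - 3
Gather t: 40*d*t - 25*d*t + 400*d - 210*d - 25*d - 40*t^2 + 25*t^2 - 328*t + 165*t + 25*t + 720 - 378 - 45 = 165*d - 15*t^2 + t*(15*d - 138) + 297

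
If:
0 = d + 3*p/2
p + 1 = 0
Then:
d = 3/2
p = -1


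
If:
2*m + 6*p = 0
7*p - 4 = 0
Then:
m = -12/7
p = 4/7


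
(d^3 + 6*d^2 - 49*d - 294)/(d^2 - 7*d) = d + 13 + 42/d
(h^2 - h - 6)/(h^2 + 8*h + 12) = (h - 3)/(h + 6)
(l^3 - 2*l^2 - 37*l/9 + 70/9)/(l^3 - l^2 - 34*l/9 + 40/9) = (3*l - 7)/(3*l - 4)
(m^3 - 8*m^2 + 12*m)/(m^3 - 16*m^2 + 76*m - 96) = m/(m - 8)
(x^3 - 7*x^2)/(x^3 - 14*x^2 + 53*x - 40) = x^2*(x - 7)/(x^3 - 14*x^2 + 53*x - 40)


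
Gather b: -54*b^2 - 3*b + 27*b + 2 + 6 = -54*b^2 + 24*b + 8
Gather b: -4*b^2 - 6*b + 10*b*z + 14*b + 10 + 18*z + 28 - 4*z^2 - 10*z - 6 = -4*b^2 + b*(10*z + 8) - 4*z^2 + 8*z + 32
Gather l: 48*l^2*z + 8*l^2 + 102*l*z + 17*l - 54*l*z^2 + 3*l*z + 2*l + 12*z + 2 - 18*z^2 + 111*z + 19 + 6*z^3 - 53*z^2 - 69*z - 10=l^2*(48*z + 8) + l*(-54*z^2 + 105*z + 19) + 6*z^3 - 71*z^2 + 54*z + 11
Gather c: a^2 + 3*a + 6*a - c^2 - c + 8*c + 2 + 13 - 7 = a^2 + 9*a - c^2 + 7*c + 8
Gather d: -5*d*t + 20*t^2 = -5*d*t + 20*t^2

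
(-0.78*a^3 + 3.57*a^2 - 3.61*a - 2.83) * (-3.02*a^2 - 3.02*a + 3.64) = 2.3556*a^5 - 8.4258*a^4 - 2.7184*a^3 + 32.4436*a^2 - 4.5938*a - 10.3012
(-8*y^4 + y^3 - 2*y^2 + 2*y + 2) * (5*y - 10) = -40*y^5 + 85*y^4 - 20*y^3 + 30*y^2 - 10*y - 20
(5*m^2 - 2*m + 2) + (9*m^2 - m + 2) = 14*m^2 - 3*m + 4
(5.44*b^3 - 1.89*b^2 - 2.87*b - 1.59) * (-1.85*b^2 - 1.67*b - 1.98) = -10.064*b^5 - 5.5883*b^4 - 2.3054*b^3 + 11.4766*b^2 + 8.3379*b + 3.1482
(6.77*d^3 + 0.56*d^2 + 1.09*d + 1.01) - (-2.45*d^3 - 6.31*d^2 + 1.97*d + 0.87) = 9.22*d^3 + 6.87*d^2 - 0.88*d + 0.14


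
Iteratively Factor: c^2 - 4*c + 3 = (c - 1)*(c - 3)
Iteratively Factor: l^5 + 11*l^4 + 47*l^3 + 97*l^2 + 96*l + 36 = (l + 3)*(l^4 + 8*l^3 + 23*l^2 + 28*l + 12) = (l + 2)*(l + 3)*(l^3 + 6*l^2 + 11*l + 6) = (l + 1)*(l + 2)*(l + 3)*(l^2 + 5*l + 6) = (l + 1)*(l + 2)*(l + 3)^2*(l + 2)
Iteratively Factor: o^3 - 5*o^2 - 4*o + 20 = (o - 2)*(o^2 - 3*o - 10) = (o - 5)*(o - 2)*(o + 2)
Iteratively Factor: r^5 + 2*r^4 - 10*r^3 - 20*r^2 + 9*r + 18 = (r - 1)*(r^4 + 3*r^3 - 7*r^2 - 27*r - 18) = (r - 3)*(r - 1)*(r^3 + 6*r^2 + 11*r + 6) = (r - 3)*(r - 1)*(r + 1)*(r^2 + 5*r + 6) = (r - 3)*(r - 1)*(r + 1)*(r + 3)*(r + 2)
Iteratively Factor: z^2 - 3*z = (z - 3)*(z)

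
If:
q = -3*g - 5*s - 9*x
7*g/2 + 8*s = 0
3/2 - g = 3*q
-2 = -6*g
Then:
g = 1/3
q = 7/18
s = -7/48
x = -95/1296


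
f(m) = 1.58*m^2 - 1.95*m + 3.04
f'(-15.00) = -49.35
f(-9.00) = 148.57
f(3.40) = 14.67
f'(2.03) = 4.46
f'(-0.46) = -3.40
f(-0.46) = 4.27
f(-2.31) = 15.98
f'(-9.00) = -30.39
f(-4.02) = 36.41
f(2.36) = 7.24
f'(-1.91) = -7.99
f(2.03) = 5.59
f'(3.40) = 8.79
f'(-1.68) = -7.26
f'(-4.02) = -14.65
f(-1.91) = 12.53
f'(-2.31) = -9.25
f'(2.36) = 5.51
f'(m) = 3.16*m - 1.95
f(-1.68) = 10.78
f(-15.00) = 387.79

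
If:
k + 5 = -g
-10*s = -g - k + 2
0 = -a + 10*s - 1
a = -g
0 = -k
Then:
No Solution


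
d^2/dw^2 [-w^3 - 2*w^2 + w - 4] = -6*w - 4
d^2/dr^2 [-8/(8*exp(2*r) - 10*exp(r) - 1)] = 16*(4*(8*exp(r) - 5)^2*exp(r) + (16*exp(r) - 5)*(-8*exp(2*r) + 10*exp(r) + 1))*exp(r)/(-8*exp(2*r) + 10*exp(r) + 1)^3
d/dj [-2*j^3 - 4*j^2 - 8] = 2*j*(-3*j - 4)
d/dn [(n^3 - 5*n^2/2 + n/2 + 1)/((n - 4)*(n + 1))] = (n^4 - 6*n^3 - 5*n^2 + 18*n + 1)/(n^4 - 6*n^3 + n^2 + 24*n + 16)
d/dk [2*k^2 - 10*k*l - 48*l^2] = 4*k - 10*l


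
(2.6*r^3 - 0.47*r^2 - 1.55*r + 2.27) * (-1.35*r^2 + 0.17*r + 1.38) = -3.51*r^5 + 1.0765*r^4 + 5.6006*r^3 - 3.9766*r^2 - 1.7531*r + 3.1326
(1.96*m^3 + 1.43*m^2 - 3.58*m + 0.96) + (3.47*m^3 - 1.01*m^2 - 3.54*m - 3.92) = 5.43*m^3 + 0.42*m^2 - 7.12*m - 2.96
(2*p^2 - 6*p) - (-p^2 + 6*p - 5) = 3*p^2 - 12*p + 5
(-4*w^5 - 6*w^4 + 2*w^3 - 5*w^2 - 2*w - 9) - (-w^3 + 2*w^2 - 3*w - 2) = -4*w^5 - 6*w^4 + 3*w^3 - 7*w^2 + w - 7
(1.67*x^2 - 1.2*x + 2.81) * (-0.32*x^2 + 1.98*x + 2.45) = -0.5344*x^4 + 3.6906*x^3 + 0.8163*x^2 + 2.6238*x + 6.8845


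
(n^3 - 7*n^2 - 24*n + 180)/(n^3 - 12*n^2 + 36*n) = (n + 5)/n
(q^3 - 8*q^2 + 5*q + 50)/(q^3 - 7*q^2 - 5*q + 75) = (q + 2)/(q + 3)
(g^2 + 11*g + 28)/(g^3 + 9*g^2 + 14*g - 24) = (g + 7)/(g^2 + 5*g - 6)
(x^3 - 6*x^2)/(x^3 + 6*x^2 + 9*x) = x*(x - 6)/(x^2 + 6*x + 9)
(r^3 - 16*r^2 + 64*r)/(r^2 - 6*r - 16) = r*(r - 8)/(r + 2)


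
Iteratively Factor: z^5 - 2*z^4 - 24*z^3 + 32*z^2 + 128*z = (z + 2)*(z^4 - 4*z^3 - 16*z^2 + 64*z) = (z - 4)*(z + 2)*(z^3 - 16*z) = (z - 4)^2*(z + 2)*(z^2 + 4*z) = (z - 4)^2*(z + 2)*(z + 4)*(z)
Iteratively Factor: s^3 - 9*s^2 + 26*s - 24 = (s - 2)*(s^2 - 7*s + 12) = (s - 4)*(s - 2)*(s - 3)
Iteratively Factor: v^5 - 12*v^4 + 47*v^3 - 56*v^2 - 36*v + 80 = (v - 2)*(v^4 - 10*v^3 + 27*v^2 - 2*v - 40) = (v - 4)*(v - 2)*(v^3 - 6*v^2 + 3*v + 10) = (v - 4)*(v - 2)*(v + 1)*(v^2 - 7*v + 10) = (v - 4)*(v - 2)^2*(v + 1)*(v - 5)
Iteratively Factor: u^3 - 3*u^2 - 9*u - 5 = (u + 1)*(u^2 - 4*u - 5) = (u - 5)*(u + 1)*(u + 1)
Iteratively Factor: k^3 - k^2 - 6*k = (k - 3)*(k^2 + 2*k) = k*(k - 3)*(k + 2)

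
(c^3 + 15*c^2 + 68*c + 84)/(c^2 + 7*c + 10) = (c^2 + 13*c + 42)/(c + 5)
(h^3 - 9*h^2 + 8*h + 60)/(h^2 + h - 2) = (h^2 - 11*h + 30)/(h - 1)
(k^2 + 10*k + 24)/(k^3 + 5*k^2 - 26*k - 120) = 1/(k - 5)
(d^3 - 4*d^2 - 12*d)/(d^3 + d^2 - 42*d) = (d + 2)/(d + 7)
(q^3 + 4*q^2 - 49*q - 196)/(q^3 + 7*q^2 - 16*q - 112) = (q - 7)/(q - 4)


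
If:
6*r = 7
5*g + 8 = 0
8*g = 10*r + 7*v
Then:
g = -8/5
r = 7/6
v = -367/105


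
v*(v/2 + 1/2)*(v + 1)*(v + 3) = v^4/2 + 5*v^3/2 + 7*v^2/2 + 3*v/2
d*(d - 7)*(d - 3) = d^3 - 10*d^2 + 21*d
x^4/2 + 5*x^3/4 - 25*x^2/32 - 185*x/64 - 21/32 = (x/2 + 1)*(x - 3/2)*(x + 1/4)*(x + 7/4)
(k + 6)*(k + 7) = k^2 + 13*k + 42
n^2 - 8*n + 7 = (n - 7)*(n - 1)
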